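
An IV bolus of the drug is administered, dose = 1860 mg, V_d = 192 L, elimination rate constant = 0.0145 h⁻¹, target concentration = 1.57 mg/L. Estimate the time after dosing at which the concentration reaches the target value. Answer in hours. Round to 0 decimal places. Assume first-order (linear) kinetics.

126 h

C₀ = Dose / Vd = 1860 / 192 = 9.688 mg/L
t = ln(C₀ / C) / k = ln(9.688 / 1.57) / 0.01450
  = ln(6.171) / 0.01450 = 1.820 / 0.01450 = 125.5 h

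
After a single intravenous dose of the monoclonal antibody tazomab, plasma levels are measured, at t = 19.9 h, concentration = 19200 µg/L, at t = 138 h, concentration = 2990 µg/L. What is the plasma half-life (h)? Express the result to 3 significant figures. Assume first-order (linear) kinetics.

44.0 h

k = ln(C₁/C₂) / (t₂ − t₁) = ln(19200/2990) / (138 − 19.9)
  = 1.860 / 118.1 = 0.01575 h⁻¹
t½ = ln2 / k = 0.693147 / 0.01575 = 44.01 h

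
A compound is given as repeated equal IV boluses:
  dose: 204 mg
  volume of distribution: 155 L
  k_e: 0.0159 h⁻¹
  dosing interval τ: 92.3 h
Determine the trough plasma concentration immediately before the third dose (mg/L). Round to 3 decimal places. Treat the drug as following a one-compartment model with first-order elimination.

0.373 mg/L

C₀ per dose = Dose / Vd = 204 / 155 = 1.316 mg/L
Fraction remaining after one interval: r = e^(−kτ) = e^(−0.01590 × 92.3) = 0.2305
Before dose 3, 2 doses have been given (aged 1τ, 2τ).
C_trough = C₀ × (r + r²) = 1.316 × (0.2305 + 0.05313) = 0.3733 mg/L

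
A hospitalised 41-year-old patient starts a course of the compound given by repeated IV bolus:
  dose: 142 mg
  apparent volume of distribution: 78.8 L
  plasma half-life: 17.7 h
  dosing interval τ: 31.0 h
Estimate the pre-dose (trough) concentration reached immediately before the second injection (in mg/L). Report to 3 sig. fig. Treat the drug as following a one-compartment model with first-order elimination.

0.535 mg/L

C₀ per dose = Dose / Vd = 142 / 78.8 = 1.802 mg/L
k = ln2 / t½ = 0.693147 / 17.7 = 0.03916 h⁻¹
Fraction remaining after one interval: r = e^(−kτ) = e^(−0.03916 × 31.0) = 0.2970
Before dose 2, 1 dose has been given (aged 1τ).
C_trough = C₀ × r = 1.802 × 0.2970 = 0.5352 mg/L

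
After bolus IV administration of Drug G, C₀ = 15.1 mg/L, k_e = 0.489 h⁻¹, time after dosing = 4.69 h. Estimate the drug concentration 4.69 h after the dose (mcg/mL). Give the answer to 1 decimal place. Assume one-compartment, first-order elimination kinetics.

1.5 mcg/mL

C = C₀ · e^(−k·t) = 15.10 × e^(−0.4890 × 4.69)
  = 15.10 × 0.1009 = 1.524 mg/L
(1.524 mg/L = 1.524 mcg/mL)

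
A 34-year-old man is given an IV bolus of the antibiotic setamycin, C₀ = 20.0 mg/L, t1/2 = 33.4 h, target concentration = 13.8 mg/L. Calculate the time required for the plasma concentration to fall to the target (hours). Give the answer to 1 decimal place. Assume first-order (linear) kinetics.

k = ln2 / t½ = 0.693147 / 33.4 = 0.02075 h⁻¹
t = ln(C₀ / C) / k = ln(20.00 / 13.8) / 0.02075
  = ln(1.449) / 0.02075 = 0.3709 / 0.02075 = 17.87 h

17.9 h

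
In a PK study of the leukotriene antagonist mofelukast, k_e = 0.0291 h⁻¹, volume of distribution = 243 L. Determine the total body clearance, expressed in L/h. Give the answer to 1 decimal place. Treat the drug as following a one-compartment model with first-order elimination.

7.1 L/h

CL = k × Vd = 0.0291 × 243 = 7.071 L/h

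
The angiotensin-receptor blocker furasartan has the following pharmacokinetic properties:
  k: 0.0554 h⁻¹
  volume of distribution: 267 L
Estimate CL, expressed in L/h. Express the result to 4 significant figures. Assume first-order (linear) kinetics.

14.79 L/h

CL = k × Vd = 0.0554 × 267 = 14.79 L/h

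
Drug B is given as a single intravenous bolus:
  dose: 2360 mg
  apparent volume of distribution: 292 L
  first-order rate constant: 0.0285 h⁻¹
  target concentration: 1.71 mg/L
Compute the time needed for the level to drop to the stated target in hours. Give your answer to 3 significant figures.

54.5 h

C₀ = Dose / Vd = 2360 / 292 = 8.082 mg/L
t = ln(C₀ / C) / k = ln(8.082 / 1.71) / 0.02850
  = ln(4.726) / 0.02850 = 1.553 / 0.02850 = 54.49 h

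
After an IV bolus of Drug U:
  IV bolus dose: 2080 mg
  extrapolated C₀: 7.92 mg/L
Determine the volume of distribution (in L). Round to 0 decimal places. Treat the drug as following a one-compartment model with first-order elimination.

Vd = Dose / C₀ = 2080 / 7.92 = 262.6 L

263 L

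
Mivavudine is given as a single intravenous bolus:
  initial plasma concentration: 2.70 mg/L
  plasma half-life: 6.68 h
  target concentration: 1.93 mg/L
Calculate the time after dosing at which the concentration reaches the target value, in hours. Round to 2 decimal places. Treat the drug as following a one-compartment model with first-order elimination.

3.24 h

k = ln2 / t½ = 0.693147 / 6.68 = 0.1038 h⁻¹
t = ln(C₀ / C) / k = ln(2.700 / 1.93) / 0.1038
  = ln(1.399) / 0.1038 = 0.3358 / 0.1038 = 3.235 h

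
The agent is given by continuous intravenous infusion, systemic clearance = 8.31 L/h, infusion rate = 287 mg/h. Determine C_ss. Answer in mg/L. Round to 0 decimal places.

35 mg/L

At steady state Css = R₀ / CL = 287 / 8.310 = 34.54 mg/L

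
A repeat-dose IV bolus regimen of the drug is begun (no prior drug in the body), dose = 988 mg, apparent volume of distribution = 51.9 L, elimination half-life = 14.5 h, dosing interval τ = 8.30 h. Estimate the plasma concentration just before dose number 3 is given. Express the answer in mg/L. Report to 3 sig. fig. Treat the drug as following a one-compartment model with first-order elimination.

21.4 mg/L

C₀ per dose = Dose / Vd = 988 / 51.9 = 19.04 mg/L
k = ln2 / t½ = 0.693147 / 14.5 = 0.04780 h⁻¹
Fraction remaining after one interval: r = e^(−kτ) = e^(−0.04780 × 8.30) = 0.6725
Before dose 3, 2 doses have been given (aged 1τ, 2τ).
C_trough = C₀ × (r + r²) = 19.04 × (0.6725 + 0.4523) = 21.42 mg/L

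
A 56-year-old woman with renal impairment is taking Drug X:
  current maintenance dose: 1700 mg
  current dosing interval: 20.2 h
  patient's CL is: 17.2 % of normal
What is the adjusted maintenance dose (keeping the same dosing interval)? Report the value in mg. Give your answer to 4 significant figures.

To keep the same average steady-state level, dosing rate must scale with clearance.
CL ratio = 17.2 / 100 = 0.1720
New dose (same interval) = 1700 × 0.1720 = 292.4 mg

292.4 mg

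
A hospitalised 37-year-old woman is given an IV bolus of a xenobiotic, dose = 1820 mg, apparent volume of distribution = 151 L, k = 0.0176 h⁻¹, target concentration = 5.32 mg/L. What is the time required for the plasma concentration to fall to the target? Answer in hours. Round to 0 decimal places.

46 h

C₀ = Dose / Vd = 1820 / 151 = 12.05 mg/L
t = ln(C₀ / C) / k = ln(12.05 / 5.32) / 0.01760
  = ln(2.265) / 0.01760 = 0.8176 / 0.01760 = 46.45 h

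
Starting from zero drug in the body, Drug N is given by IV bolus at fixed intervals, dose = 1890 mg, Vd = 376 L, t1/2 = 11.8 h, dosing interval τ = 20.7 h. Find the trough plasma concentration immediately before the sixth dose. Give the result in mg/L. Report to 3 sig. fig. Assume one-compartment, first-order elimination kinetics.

2.11 mg/L

C₀ per dose = Dose / Vd = 1890 / 376 = 5.027 mg/L
k = ln2 / t½ = 0.693147 / 11.8 = 0.05874 h⁻¹
Fraction remaining after one interval: r = e^(−kτ) = e^(−0.05874 × 20.7) = 0.2964
Before dose 6, 5 doses have been given (aged 1τ, 2τ, 3τ, 4τ, 5τ).
C_trough = C₀ × (r + r² + … + r^5) = C₀ × r(1−r^5)/(1−r)
        = 5.027 × 0.2964 × (1 − 0.002288) / (1 − 0.2964) = 2.113 mg/L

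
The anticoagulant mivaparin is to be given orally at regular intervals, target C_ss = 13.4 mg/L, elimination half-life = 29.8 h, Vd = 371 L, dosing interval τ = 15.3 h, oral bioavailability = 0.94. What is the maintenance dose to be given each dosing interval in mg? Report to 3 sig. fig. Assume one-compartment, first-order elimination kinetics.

1880 mg

k = ln2 / t½ = 0.693147 / 29.8 = 0.02326 h⁻¹
CL = k × Vd = 0.02326 × 371 = 8.629 L/h
At steady state, F × (Dose/τ) = Css × CL.
Dose = Css × CL × τ / F = 13.4 × 8.629 × 15.3 / 0.94 = 1882 mg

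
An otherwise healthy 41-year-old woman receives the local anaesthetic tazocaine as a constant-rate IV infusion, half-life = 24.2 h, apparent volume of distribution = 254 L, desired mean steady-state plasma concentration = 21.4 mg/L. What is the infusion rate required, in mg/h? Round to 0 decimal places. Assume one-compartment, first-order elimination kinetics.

156 mg/h

k = ln2 / t½ = 0.693147 / 24.2 = 0.02864 h⁻¹
CL = k × Vd = 0.02864 × 254 = 7.275 L/h
At steady state, infusion rate R₀ = Css × CL = 21.4 × 7.275 = 155.7 mg/h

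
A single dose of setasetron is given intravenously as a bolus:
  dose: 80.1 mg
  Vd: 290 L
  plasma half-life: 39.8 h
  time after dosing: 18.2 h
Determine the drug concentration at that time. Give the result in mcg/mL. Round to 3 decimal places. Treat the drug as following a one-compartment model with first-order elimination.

0.201 mcg/mL

C₀ = Dose / Vd = 80.10 / 290 = 0.2762 mg/L
k = ln2 / t½ = 0.693147 / 39.8 = 0.01742 h⁻¹
C = C₀ · e^(−k·t) = 0.2762 × e^(−0.01742 × 18.2)
  = 0.2762 × 0.7283 = 0.2012 mg/L
(0.2012 mg/L = 0.2012 mcg/mL)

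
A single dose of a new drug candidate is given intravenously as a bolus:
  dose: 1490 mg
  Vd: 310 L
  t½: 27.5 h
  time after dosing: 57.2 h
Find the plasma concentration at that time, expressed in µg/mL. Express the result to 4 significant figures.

C₀ = Dose / Vd = 1490 / 310 = 4.806 mg/L
k = ln2 / t½ = 0.693147 / 27.5 = 0.02521 h⁻¹
C = C₀ · e^(−k·t) = 4.806 × e^(−0.02521 × 57.2)
  = 4.806 × 0.2365 = 1.137 mg/L
(1.137 mg/L = 1.137 µg/mL)

1.137 µg/mL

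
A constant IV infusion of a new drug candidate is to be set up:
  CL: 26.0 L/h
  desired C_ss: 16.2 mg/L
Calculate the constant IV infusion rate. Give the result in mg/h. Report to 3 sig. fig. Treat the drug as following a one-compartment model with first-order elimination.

421 mg/h

At steady state, infusion rate R₀ = Css × CL = 16.2 × 26.00 = 421.2 mg/h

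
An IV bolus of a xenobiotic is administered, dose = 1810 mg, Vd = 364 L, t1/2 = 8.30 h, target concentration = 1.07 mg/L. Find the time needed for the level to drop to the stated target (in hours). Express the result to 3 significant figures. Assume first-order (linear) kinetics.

18.4 h

C₀ = Dose / Vd = 1810 / 364 = 4.973 mg/L
k = ln2 / t½ = 0.693147 / 8.30 = 0.08351 h⁻¹
t = ln(C₀ / C) / k = ln(4.973 / 1.07) / 0.08351
  = ln(4.648) / 0.08351 = 1.536 / 0.08351 = 18.39 h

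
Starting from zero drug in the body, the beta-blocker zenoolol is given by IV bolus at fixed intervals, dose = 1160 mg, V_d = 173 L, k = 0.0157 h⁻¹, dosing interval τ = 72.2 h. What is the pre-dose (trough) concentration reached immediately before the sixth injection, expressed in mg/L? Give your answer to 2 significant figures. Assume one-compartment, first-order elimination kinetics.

C₀ per dose = Dose / Vd = 1160 / 173 = 6.705 mg/L
Fraction remaining after one interval: r = e^(−kτ) = e^(−0.01570 × 72.2) = 0.3219
Before dose 6, 5 doses have been given (aged 1τ, 2τ, 3τ, 4τ, 5τ).
C_trough = C₀ × (r + r² + … + r^5) = C₀ × r(1−r^5)/(1−r)
        = 6.705 × 0.3219 × (1 − 0.003456) / (1 − 0.3219) = 3.172 mg/L

3.2 mg/L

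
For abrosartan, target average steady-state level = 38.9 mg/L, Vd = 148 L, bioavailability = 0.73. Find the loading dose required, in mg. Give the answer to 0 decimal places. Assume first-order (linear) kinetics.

LD = Css × Vd / F = 38.9 × 148 / 0.73 = 7887 mg

7887 mg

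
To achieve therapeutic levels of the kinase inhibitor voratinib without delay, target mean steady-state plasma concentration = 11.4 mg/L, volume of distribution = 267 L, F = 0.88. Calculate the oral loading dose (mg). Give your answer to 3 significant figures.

LD = Css × Vd / F = 11.4 × 267 / 0.88 = 3459 mg

3460 mg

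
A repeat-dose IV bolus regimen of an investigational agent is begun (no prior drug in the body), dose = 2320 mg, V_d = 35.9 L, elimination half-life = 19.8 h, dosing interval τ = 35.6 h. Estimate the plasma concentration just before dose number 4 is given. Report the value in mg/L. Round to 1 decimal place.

C₀ per dose = Dose / Vd = 2320 / 35.9 = 64.62 mg/L
k = ln2 / t½ = 0.693147 / 19.8 = 0.03501 h⁻¹
Fraction remaining after one interval: r = e^(−kτ) = e^(−0.03501 × 35.6) = 0.2876
Before dose 4, 3 doses have been given (aged 1τ, 2τ, 3τ).
C_trough = C₀ × (r + r² + … + r^3) = C₀ × r(1−r^3)/(1−r)
        = 64.62 × 0.2876 × (1 − 0.02379) / (1 − 0.2876) = 25.47 mg/L

25.5 mg/L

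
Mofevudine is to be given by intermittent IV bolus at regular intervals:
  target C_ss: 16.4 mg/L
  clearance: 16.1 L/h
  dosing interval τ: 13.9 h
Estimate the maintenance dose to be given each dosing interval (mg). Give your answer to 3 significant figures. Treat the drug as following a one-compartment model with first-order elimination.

At steady state, Dose/τ = Css × CL.
Dose = Css × CL × τ = 16.4 × 16.10 × 13.9 = 3670 mg

3670 mg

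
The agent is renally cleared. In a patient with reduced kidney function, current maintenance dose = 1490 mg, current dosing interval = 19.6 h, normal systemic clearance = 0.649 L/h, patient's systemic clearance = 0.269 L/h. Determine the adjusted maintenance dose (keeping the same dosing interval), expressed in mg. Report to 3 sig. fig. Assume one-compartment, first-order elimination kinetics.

618 mg

To keep the same average steady-state level, dosing rate must scale with clearance.
CL ratio = 0.269 / 0.649 = 0.4145
New dose (same interval) = 1490 × 0.4145 = 617.6 mg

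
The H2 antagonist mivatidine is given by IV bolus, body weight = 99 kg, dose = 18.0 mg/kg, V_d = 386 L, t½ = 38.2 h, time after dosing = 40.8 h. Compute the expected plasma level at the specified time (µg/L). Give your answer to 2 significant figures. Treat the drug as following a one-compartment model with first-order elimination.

2200 µg/L

Total dose = 18.0 × 99 = 1782 mg
C₀ = Dose / Vd = 1782 / 386 = 4.617 mg/L
k = ln2 / t½ = 0.693147 / 38.2 = 0.01815 h⁻¹
C = C₀ · e^(−k·t) = 4.617 × e^(−0.01815 × 40.8)
  = 4.617 × 0.4769 = 2.202 mg/L
Convert: 2.202 mg/L × 1000 = 2202 µg/L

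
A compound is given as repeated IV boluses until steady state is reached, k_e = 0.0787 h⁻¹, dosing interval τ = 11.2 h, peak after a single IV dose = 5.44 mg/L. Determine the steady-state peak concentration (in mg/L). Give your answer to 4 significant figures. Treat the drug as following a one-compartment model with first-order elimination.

9.286 mg/L

e^(−kτ) = e^(−0.07870 × 11.2) = 0.4142
Accumulation ratio R = 1 / (1 − e^(−kτ)) = 1 / (1 − 0.4142) = 1.707
Steady-state peak = C₀ × R = 5.44 × 1.707 = 9.286 mg/L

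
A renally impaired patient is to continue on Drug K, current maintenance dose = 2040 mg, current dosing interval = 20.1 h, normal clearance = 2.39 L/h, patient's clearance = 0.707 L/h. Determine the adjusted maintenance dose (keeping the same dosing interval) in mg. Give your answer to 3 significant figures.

To keep the same average steady-state level, dosing rate must scale with clearance.
CL ratio = 0.707 / 2.39 = 0.2958
New dose (same interval) = 2040 × 0.2958 = 603.4 mg

603 mg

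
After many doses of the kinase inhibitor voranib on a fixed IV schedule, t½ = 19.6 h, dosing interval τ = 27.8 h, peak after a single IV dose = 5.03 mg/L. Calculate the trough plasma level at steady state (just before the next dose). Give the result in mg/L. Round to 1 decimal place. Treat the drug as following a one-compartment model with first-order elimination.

k = ln2 / t½ = 0.693147 / 19.6 = 0.03536 h⁻¹
e^(−kτ) = e^(−0.03536 × 27.8) = 0.3742
Accumulation ratio R = 1 / (1 − e^(−kτ)) = 1 / (1 − 0.3742) = 1.598
Steady-state trough = C₀ × R × e^(−kτ) = 5.03 × 1.598 × 0.3742 = 3.008 mg/L

3.0 mg/L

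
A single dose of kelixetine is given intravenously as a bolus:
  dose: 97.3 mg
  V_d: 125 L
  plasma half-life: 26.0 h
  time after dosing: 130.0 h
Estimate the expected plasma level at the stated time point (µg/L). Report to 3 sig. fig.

24.3 µg/L

C₀ = Dose / Vd = 97.30 / 125 = 0.7784 mg/L
k = ln2 / t½ = 0.693147 / 26.0 = 0.02666 h⁻¹
t / t½ = 130.0 / 26.0 = 5 half-lives
C = C₀ × (1/2)^5 = 0.7784 × 0.03125 = 0.02433 mg/L
Convert: 0.02433 mg/L × 1000 = 24.33 µg/L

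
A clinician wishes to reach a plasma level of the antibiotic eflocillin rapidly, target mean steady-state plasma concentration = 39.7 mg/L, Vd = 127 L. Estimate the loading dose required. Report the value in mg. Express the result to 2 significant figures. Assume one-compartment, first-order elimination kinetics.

LD = Css × Vd = 39.7 × 127 = 5042 mg

5000 mg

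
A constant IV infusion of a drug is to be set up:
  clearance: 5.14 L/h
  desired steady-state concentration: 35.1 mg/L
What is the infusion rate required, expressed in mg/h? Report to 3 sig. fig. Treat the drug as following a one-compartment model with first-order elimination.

At steady state, infusion rate R₀ = Css × CL = 35.1 × 5.140 = 180.4 mg/h

180 mg/h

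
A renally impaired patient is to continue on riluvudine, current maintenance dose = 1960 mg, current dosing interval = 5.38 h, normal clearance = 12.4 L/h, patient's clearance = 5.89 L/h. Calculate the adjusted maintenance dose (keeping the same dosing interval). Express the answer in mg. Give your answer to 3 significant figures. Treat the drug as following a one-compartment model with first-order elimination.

To keep the same average steady-state level, dosing rate must scale with clearance.
CL ratio = 5.89 / 12.4 = 0.4750
New dose (same interval) = 1960 × 0.4750 = 931.0 mg

931 mg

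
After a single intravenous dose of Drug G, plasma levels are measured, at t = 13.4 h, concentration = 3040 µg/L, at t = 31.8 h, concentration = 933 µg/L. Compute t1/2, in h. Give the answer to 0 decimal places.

11 h

k = ln(C₁/C₂) / (t₂ − t₁) = ln(3040/933) / (31.8 − 13.4)
  = 1.181 / 18.40 = 0.06418 h⁻¹
t½ = ln2 / k = 0.693147 / 0.06418 = 10.80 h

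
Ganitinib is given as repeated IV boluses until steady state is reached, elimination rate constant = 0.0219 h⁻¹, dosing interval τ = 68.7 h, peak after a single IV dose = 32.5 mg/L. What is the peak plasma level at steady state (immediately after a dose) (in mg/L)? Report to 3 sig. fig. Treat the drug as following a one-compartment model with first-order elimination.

41.8 mg/L

e^(−kτ) = e^(−0.02190 × 68.7) = 0.2221
Accumulation ratio R = 1 / (1 − e^(−kτ)) = 1 / (1 − 0.2221) = 1.286
Steady-state peak = C₀ × R = 32.5 × 1.286 = 41.80 mg/L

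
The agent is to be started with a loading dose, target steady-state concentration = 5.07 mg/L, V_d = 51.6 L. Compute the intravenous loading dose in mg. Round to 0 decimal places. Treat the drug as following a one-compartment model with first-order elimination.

LD = Css × Vd = 5.07 × 51.6 = 261.6 mg

262 mg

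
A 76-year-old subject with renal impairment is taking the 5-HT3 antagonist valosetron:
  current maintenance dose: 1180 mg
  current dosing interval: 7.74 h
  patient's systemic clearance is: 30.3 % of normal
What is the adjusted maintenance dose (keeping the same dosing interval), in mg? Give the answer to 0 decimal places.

358 mg

To keep the same average steady-state level, dosing rate must scale with clearance.
CL ratio = 30.3 / 100 = 0.3030
New dose (same interval) = 1180 × 0.3030 = 357.5 mg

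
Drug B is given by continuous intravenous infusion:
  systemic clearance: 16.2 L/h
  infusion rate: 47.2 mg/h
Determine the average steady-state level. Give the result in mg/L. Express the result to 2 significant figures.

2.9 mg/L

At steady state Css = R₀ / CL = 47.2 / 16.20 = 2.914 mg/L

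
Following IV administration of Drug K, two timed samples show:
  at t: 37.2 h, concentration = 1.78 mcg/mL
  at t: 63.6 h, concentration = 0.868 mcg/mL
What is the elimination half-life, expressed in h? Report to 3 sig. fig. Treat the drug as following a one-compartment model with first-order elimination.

k = ln(C₁/C₂) / (t₂ − t₁) = ln(1.78/0.868) / (63.6 − 37.2)
  = 0.7182 / 26.40 = 0.02720 h⁻¹
t½ = ln2 / k = 0.693147 / 0.02720 = 25.48 h

25.5 h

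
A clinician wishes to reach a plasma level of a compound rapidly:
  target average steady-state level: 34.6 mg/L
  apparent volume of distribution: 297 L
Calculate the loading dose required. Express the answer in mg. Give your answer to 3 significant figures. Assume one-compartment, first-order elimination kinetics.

LD = Css × Vd = 34.6 × 297 = 10280 mg

10300 mg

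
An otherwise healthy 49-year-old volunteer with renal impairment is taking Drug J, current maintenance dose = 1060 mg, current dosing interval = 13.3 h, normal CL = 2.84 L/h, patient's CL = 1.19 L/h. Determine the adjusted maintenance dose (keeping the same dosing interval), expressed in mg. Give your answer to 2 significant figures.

440 mg

To keep the same average steady-state level, dosing rate must scale with clearance.
CL ratio = 1.19 / 2.84 = 0.4190
New dose (same interval) = 1060 × 0.4190 = 444.1 mg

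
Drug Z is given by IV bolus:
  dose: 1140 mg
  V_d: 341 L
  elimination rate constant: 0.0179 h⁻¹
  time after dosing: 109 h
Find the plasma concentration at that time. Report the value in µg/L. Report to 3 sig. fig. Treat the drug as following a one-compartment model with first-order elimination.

475 µg/L

C₀ = Dose / Vd = 1140 / 341 = 3.343 mg/L
C = C₀ · e^(−k·t) = 3.343 × e^(−0.01790 × 109)
  = 3.343 × 0.1421 = 0.4750 mg/L
Convert: 0.4750 mg/L × 1000 = 475.0 µg/L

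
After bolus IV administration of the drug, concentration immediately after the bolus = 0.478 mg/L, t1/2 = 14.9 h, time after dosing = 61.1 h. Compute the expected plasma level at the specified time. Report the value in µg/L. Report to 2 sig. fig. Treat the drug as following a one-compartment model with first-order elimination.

k = ln2 / t½ = 0.693147 / 14.9 = 0.04652 h⁻¹
C = C₀ · e^(−k·t) = 0.4780 × e^(−0.04652 × 61.1)
  = 0.4780 × 0.05829 = 0.02786 mg/L
Convert: 0.02786 mg/L × 1000 = 27.86 µg/L

28 µg/L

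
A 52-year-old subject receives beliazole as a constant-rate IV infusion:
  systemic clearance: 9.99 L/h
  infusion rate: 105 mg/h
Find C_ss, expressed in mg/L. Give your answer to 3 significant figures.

At steady state Css = R₀ / CL = 105 / 9.990 = 10.51 mg/L

10.5 mg/L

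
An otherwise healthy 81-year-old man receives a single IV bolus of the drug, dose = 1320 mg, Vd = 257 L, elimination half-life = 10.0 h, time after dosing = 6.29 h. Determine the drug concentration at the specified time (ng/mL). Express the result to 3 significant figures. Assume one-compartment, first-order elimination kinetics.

3320 ng/mL

C₀ = Dose / Vd = 1320 / 257 = 5.136 mg/L
k = ln2 / t½ = 0.693147 / 10.0 = 0.06931 h⁻¹
C = C₀ · e^(−k·t) = 5.136 × e^(−0.06931 × 6.29)
  = 5.136 × 0.6466 = 3.321 mg/L
Convert: 3.321 mg/L × 1000 = 3321 ng/mL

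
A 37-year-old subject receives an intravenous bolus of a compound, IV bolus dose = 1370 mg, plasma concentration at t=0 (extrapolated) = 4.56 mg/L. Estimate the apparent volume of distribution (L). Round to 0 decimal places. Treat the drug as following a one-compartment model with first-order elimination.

Vd = Dose / C₀ = 1370 / 4.56 = 300.4 L

300 L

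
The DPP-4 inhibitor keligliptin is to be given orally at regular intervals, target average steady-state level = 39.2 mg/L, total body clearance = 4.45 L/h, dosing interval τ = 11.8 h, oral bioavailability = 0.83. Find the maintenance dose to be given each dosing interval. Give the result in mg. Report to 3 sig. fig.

At steady state, F × (Dose/τ) = Css × CL.
Dose = Css × CL × τ / F = 39.2 × 4.450 × 11.8 / 0.83 = 2480 mg

2480 mg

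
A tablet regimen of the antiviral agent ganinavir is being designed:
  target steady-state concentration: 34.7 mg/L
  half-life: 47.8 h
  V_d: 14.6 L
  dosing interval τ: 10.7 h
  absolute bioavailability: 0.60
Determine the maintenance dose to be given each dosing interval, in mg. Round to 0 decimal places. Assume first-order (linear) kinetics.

k = ln2 / t½ = 0.693147 / 47.8 = 0.01450 h⁻¹
CL = k × Vd = 0.01450 × 14.6 = 0.2117 L/h
At steady state, F × (Dose/τ) = Css × CL.
Dose = Css × CL × τ / F = 34.7 × 0.2117 × 10.7 / 0.60 = 131.0 mg

131 mg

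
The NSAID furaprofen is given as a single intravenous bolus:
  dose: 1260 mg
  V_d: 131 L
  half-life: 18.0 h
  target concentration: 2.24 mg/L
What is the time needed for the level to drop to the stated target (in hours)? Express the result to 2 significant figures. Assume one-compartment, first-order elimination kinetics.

C₀ = Dose / Vd = 1260 / 131 = 9.618 mg/L
k = ln2 / t½ = 0.693147 / 18.0 = 0.03851 h⁻¹
t = ln(C₀ / C) / k = ln(9.618 / 2.24) / 0.03851
  = ln(4.294) / 0.03851 = 1.457 / 0.03851 = 37.83 h

38 h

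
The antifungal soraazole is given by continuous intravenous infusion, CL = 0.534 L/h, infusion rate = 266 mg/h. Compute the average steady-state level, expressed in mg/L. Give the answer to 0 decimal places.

498 mg/L

At steady state Css = R₀ / CL = 266 / 0.5340 = 498.1 mg/L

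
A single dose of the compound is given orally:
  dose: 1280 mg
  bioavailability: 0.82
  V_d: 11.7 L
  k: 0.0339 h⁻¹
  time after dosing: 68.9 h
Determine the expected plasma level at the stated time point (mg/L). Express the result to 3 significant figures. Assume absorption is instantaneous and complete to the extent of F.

Amount reaching circulation = F × Dose = 0.82 × 1280 = 1050 mg
C₀ = F·Dose / Vd = 1050 / 11.7 = 89.74 mg/L
C = C₀ · e^(−k·t) = 89.74 × e^(−0.03390 × 68.9)
  = 89.74 × 0.09674 = 8.681 mg/L

8.68 mg/L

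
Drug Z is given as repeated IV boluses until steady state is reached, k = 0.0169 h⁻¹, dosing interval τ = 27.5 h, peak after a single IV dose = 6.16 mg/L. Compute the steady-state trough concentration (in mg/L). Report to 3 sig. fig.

10.4 mg/L

e^(−kτ) = e^(−0.01690 × 27.5) = 0.6283
Accumulation ratio R = 1 / (1 − e^(−kτ)) = 1 / (1 − 0.6283) = 2.690
Steady-state trough = C₀ × R × e^(−kτ) = 6.16 × 2.690 × 0.6283 = 10.41 mg/L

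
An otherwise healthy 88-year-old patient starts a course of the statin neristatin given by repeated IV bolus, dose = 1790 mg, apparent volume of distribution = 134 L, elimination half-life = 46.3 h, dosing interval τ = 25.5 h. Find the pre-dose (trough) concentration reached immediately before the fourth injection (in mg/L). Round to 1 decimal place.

19.6 mg/L

C₀ per dose = Dose / Vd = 1790 / 134 = 13.36 mg/L
k = ln2 / t½ = 0.693147 / 46.3 = 0.01497 h⁻¹
Fraction remaining after one interval: r = e^(−kτ) = e^(−0.01497 × 25.5) = 0.6827
Before dose 4, 3 doses have been given (aged 1τ, 2τ, 3τ).
C_trough = C₀ × (r + r² + … + r^3) = C₀ × r(1−r^3)/(1−r)
        = 13.36 × 0.6827 × (1 − 0.3182) / (1 − 0.6827) = 19.60 mg/L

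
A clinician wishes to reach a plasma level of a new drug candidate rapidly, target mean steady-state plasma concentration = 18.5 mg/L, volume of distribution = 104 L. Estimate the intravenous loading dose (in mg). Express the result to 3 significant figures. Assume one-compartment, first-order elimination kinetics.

1920 mg

LD = Css × Vd = 18.5 × 104 = 1924 mg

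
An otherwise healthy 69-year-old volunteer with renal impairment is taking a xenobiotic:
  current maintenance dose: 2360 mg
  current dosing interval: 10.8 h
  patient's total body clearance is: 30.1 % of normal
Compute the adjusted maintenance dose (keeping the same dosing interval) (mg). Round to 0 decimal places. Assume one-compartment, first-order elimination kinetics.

710 mg

To keep the same average steady-state level, dosing rate must scale with clearance.
CL ratio = 30.1 / 100 = 0.3010
New dose (same interval) = 2360 × 0.3010 = 710.4 mg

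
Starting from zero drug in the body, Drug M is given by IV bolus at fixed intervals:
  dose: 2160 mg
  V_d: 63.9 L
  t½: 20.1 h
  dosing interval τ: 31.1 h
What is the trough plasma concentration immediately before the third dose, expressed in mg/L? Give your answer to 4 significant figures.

15.52 mg/L

C₀ per dose = Dose / Vd = 2160 / 63.9 = 33.80 mg/L
k = ln2 / t½ = 0.693147 / 20.1 = 0.03448 h⁻¹
Fraction remaining after one interval: r = e^(−kτ) = e^(−0.03448 × 31.1) = 0.3422
Before dose 3, 2 doses have been given (aged 1τ, 2τ).
C_trough = C₀ × (r + r²) = 33.80 × (0.3422 + 0.1171) = 15.52 mg/L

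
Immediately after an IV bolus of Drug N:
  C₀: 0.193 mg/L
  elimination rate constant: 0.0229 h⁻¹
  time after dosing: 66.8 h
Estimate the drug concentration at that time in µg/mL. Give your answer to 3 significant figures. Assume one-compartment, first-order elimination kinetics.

0.0418 µg/mL

C = C₀ · e^(−k·t) = 0.1930 × e^(−0.02290 × 66.8)
  = 0.1930 × 0.2166 = 0.04180 mg/L
(0.04180 mg/L = 0.04180 µg/mL)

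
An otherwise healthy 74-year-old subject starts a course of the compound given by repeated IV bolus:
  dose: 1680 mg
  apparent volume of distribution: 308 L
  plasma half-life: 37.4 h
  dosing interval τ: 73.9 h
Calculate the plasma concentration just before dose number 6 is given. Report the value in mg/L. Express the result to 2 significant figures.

1.9 mg/L

C₀ per dose = Dose / Vd = 1680 / 308 = 5.455 mg/L
k = ln2 / t½ = 0.693147 / 37.4 = 0.01853 h⁻¹
Fraction remaining after one interval: r = e^(−kτ) = e^(−0.01853 × 73.9) = 0.2543
Before dose 6, 5 doses have been given (aged 1τ, 2τ, 3τ, 4τ, 5τ).
C_trough = C₀ × (r + r² + … + r^5) = C₀ × r(1−r^5)/(1−r)
        = 5.455 × 0.2543 × (1 − 0.001063) / (1 − 0.2543) = 1.858 mg/L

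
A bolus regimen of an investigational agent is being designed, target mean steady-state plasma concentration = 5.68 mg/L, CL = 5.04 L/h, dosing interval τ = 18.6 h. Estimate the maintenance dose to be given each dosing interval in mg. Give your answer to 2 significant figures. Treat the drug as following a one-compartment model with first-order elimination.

530 mg

At steady state, Dose/τ = Css × CL.
Dose = Css × CL × τ = 5.68 × 5.040 × 18.6 = 532.5 mg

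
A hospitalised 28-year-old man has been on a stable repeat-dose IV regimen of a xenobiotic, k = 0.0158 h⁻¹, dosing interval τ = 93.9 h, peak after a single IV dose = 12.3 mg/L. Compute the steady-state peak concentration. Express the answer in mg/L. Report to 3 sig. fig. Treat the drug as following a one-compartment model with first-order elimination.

e^(−kτ) = e^(−0.01580 × 93.9) = 0.2268
Accumulation ratio R = 1 / (1 − e^(−kτ)) = 1 / (1 − 0.2268) = 1.293
Steady-state peak = C₀ × R = 12.3 × 1.293 = 15.90 mg/L

15.9 mg/L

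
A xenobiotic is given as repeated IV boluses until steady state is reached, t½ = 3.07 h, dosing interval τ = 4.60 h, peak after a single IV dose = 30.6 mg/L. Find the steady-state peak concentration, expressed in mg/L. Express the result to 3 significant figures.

k = ln2 / t½ = 0.693147 / 3.07 = 0.2258 h⁻¹
e^(−kτ) = e^(−0.2258 × 4.60) = 0.3539
Accumulation ratio R = 1 / (1 − e^(−kτ)) = 1 / (1 − 0.3539) = 1.548
Steady-state peak = C₀ × R = 30.6 × 1.548 = 47.37 mg/L

47.4 mg/L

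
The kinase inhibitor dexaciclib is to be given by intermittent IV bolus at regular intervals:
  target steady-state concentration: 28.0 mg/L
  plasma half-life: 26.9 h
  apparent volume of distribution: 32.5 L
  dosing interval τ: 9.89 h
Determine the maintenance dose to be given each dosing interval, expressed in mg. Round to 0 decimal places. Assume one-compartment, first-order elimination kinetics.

k = ln2 / t½ = 0.693147 / 26.9 = 0.02577 h⁻¹
CL = k × Vd = 0.02577 × 32.5 = 0.8375 L/h
At steady state, Dose/τ = Css × CL.
Dose = Css × CL × τ = 28.0 × 0.8375 × 9.89 = 231.9 mg

232 mg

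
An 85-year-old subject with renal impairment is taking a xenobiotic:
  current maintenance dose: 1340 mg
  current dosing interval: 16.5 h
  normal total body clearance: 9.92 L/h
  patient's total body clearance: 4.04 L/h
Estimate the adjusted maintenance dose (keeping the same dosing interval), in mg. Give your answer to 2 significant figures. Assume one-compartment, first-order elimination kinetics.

To keep the same average steady-state level, dosing rate must scale with clearance.
CL ratio = 4.04 / 9.92 = 0.4073
New dose (same interval) = 1340 × 0.4073 = 545.8 mg

550 mg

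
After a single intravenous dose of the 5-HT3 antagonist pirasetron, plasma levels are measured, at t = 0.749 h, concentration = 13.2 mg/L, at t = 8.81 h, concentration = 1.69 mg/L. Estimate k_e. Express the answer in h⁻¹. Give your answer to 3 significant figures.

k = ln(C₁/C₂) / (t₂ − t₁) = ln(13.2/1.69) / (8.81 − 0.749)
  = 2.055 / 8.061 = 0.2549 h⁻¹

0.255 h⁻¹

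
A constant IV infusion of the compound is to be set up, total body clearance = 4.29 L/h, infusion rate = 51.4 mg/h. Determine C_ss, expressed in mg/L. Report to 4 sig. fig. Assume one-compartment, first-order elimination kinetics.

At steady state Css = R₀ / CL = 51.4 / 4.290 = 11.98 mg/L

11.98 mg/L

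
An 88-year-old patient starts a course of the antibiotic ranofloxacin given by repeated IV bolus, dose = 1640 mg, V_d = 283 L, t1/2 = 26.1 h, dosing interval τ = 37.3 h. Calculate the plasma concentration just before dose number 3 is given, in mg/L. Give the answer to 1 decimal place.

C₀ per dose = Dose / Vd = 1640 / 283 = 5.795 mg/L
k = ln2 / t½ = 0.693147 / 26.1 = 0.02656 h⁻¹
Fraction remaining after one interval: r = e^(−kτ) = e^(−0.02656 × 37.3) = 0.3713
Before dose 3, 2 doses have been given (aged 1τ, 2τ).
C_trough = C₀ × (r + r²) = 5.795 × (0.3713 + 0.1379) = 2.951 mg/L

3.0 mg/L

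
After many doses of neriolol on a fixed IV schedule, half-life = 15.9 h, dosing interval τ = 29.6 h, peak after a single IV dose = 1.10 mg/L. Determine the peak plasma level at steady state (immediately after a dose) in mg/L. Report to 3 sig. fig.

k = ln2 / t½ = 0.693147 / 15.9 = 0.04359 h⁻¹
e^(−kτ) = e^(−0.04359 × 29.6) = 0.2752
Accumulation ratio R = 1 / (1 − e^(−kτ)) = 1 / (1 − 0.2752) = 1.380
Steady-state peak = C₀ × R = 1.10 × 1.380 = 1.518 mg/L

1.52 mg/L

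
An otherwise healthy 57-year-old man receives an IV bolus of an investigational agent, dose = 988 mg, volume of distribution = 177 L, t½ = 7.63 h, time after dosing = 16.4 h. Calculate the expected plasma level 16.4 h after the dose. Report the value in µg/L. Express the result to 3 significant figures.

C₀ = Dose / Vd = 988.0 / 177 = 5.582 mg/L
k = ln2 / t½ = 0.693147 / 7.63 = 0.09084 h⁻¹
C = C₀ · e^(−k·t) = 5.582 × e^(−0.09084 × 16.4)
  = 5.582 × 0.2254 = 1.258 mg/L
Convert: 1.258 mg/L × 1000 = 1258 µg/L

1260 µg/L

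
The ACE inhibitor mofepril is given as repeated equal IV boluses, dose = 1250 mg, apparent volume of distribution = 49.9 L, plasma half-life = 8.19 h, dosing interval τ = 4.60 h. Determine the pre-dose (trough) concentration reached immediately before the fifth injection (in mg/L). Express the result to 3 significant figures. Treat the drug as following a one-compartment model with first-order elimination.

C₀ per dose = Dose / Vd = 1250 / 49.9 = 25.05 mg/L
k = ln2 / t½ = 0.693147 / 8.19 = 0.08463 h⁻¹
Fraction remaining after one interval: r = e^(−kτ) = e^(−0.08463 × 4.60) = 0.6775
Before dose 5, 4 doses have been given (aged 1τ, 2τ, 3τ, 4τ).
C_trough = C₀ × (r + r² + … + r^4) = C₀ × r(1−r^4)/(1−r)
        = 25.05 × 0.6775 × (1 − 0.2107) / (1 − 0.6775) = 41.54 mg/L

41.5 mg/L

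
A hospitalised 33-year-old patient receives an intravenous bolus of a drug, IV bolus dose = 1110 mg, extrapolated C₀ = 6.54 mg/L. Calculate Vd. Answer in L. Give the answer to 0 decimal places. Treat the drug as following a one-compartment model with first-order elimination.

Vd = Dose / C₀ = 1110 / 6.54 = 169.7 L

170 L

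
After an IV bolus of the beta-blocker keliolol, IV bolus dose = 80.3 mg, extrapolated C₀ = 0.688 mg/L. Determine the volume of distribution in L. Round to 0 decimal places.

Vd = Dose / C₀ = 80.30 / 0.688 = 116.7 L

117 L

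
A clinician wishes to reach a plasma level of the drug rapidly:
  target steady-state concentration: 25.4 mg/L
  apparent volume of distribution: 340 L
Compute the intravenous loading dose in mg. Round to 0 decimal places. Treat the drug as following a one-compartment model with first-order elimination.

LD = Css × Vd = 25.4 × 340 = 8636 mg

8636 mg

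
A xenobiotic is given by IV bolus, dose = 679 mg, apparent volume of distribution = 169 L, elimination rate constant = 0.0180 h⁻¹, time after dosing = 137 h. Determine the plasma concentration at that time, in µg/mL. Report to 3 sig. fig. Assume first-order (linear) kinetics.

0.341 µg/mL

C₀ = Dose / Vd = 679.0 / 169 = 4.018 mg/L
C = C₀ · e^(−k·t) = 4.018 × e^(−0.01800 × 137)
  = 4.018 × 0.08492 = 0.3412 mg/L
(0.3412 mg/L = 0.3412 µg/mL)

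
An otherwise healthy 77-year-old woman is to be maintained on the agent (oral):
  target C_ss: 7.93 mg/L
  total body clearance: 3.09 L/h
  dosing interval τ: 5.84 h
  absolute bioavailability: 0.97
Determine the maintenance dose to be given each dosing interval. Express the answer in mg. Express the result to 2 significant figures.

150 mg

At steady state, F × (Dose/τ) = Css × CL.
Dose = Css × CL × τ / F = 7.93 × 3.090 × 5.84 / 0.97 = 147.5 mg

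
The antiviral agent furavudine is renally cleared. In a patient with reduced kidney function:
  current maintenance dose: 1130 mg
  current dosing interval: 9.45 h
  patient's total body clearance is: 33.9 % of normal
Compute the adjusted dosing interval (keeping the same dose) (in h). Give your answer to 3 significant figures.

To keep the same average steady-state level, dosing rate must scale with clearance.
CL ratio = 33.9 / 100 = 0.3390
New interval (same dose) = 9.45 / 0.3390 = 27.88 h

27.9 h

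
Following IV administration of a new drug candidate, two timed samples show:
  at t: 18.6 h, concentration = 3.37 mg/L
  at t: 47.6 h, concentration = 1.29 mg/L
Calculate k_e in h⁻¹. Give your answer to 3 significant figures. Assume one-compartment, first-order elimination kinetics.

k = ln(C₁/C₂) / (t₂ − t₁) = ln(3.37/1.29) / (47.6 − 18.6)
  = 0.9603 / 29.00 = 0.03311 h⁻¹

0.0331 h⁻¹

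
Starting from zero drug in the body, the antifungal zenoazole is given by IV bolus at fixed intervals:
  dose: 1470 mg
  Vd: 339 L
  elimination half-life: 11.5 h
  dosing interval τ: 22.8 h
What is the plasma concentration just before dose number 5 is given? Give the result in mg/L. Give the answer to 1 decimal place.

1.5 mg/L

C₀ per dose = Dose / Vd = 1470 / 339 = 4.336 mg/L
k = ln2 / t½ = 0.693147 / 11.5 = 0.06027 h⁻¹
Fraction remaining after one interval: r = e^(−kτ) = e^(−0.06027 × 22.8) = 0.2531
Before dose 5, 4 doses have been given (aged 1τ, 2τ, 3τ, 4τ).
C_trough = C₀ × (r + r² + … + r^4) = C₀ × r(1−r^4)/(1−r)
        = 4.336 × 0.2531 × (1 − 0.004104) / (1 − 0.2531) = 1.463 mg/L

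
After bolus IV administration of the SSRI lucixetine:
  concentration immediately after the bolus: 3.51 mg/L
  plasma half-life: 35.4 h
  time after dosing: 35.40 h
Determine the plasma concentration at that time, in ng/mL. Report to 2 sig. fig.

1800 ng/mL

k = ln2 / t½ = 0.693147 / 35.4 = 0.01958 h⁻¹
t / t½ = 35.40 / 35.4 = 1 half-lives
C = C₀ × (1/2)^1 = 3.510 × 0.5000 = 1.755 mg/L
Convert: 1.755 mg/L × 1000 = 1755 ng/mL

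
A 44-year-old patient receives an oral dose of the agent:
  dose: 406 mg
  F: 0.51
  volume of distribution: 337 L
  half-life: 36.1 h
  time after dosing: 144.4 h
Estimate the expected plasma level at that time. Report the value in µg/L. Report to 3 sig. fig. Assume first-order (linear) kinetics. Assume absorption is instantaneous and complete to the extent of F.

38.4 µg/L

Amount reaching circulation = F × Dose = 0.51 × 406.0 = 207.1 mg
C₀ = F·Dose / Vd = 207.1 / 337 = 0.6145 mg/L
k = ln2 / t½ = 0.693147 / 36.1 = 0.01920 h⁻¹
t / t½ = 144.4 / 36.1 = 4 half-lives
C = C₀ × (1/2)^4 = 0.6145 × 0.06250 = 0.03841 mg/L
Convert: 0.03841 mg/L × 1000 = 38.41 µg/L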